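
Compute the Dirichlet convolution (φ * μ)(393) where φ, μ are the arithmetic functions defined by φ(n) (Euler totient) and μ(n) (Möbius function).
(φ * μ)(393) = 129

Divisors of 393: [1, 3, 131, 393]. For each d | 393:
  d = 1: φ(1) · μ(393/1) = 1 · 1 = 1
  d = 3: φ(3) · μ(393/3) = 2 · -1 = -2
  d = 131: φ(131) · μ(393/131) = 130 · -1 = -130
  d = 393: φ(393) · μ(393/393) = 260 · 1 = 260
Summing: (φ * μ)(393) = 1 + -2 + -130 + 260 = 129.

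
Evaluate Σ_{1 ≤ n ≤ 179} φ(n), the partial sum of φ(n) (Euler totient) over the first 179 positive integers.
Σ_{n ≤ 179} φ(n) = 9832

Compute φ(n) for each 1 ≤ n ≤ 179: φ(1) = 1, φ(2) = 1, φ(3) = 2, φ(4) = 2, φ(5) = 4, φ(6) = 2, φ(7) = 6, φ(8) = 4, φ(9) = 6, φ(10) = 4, φ(11) = 10, φ(12) = 4, φ(13) = 12, φ(14) = 6, φ(15) = 8, φ(16) = 8, φ(17) = 16, φ(18) = 6, φ(19) = 18, φ(20) = 8, φ(21) = 12, φ(22) = 10, φ(23) = 22, φ(24) = 8, φ(25) = 20, φ(26) = 12, φ(27) = 18, φ(28) = 12, φ(29) = 28, φ(30) = 8, φ(31) = 30, φ(32) = 16, φ(33) = 20, φ(34) = 16, φ(35) = 24, φ(36) = 12, φ(37) = 36, φ(38) = 18, φ(39) = 24, φ(40) = 16, φ(41) = 40, φ(42) = 12, φ(43) = 42, φ(44) = 20, φ(45) = 24, φ(46) = 22, φ(47) = 46, φ(48) = 16, φ(49) = 42, φ(50) = 20, φ(51) = 32, φ(52) = 24, φ(53) = 52, φ(54) = 18, φ(55) = 40, φ(56) = 24, φ(57) = 36, φ(58) = 28, φ(59) = 58, φ(60) = 16, φ(61) = 60, φ(62) = 30, φ(63) = 36, φ(64) = 32, φ(65) = 48, φ(66) = 20, φ(67) = 66, φ(68) = 32, φ(69) = 44, φ(70) = 24, φ(71) = 70, φ(72) = 24, φ(73) = 72, φ(74) = 36, φ(75) = 40, φ(76) = 36, φ(77) = 60, φ(78) = 24, φ(79) = 78, φ(80) = 32, φ(81) = 54, φ(82) = 40, φ(83) = 82, φ(84) = 24, φ(85) = 64, φ(86) = 42, φ(87) = 56, φ(88) = 40, φ(89) = 88, φ(90) = 24, φ(91) = 72, φ(92) = 44, φ(93) = 60, φ(94) = 46, φ(95) = 72, φ(96) = 32, φ(97) = 96, φ(98) = 42, φ(99) = 60, φ(100) = 40, φ(101) = 100, φ(102) = 32, φ(103) = 102, φ(104) = 48, φ(105) = 48, φ(106) = 52, φ(107) = 106, φ(108) = 36, φ(109) = 108, φ(110) = 40, φ(111) = 72, φ(112) = 48, φ(113) = 112, φ(114) = 36, φ(115) = 88, φ(116) = 56, φ(117) = 72, φ(118) = 58, φ(119) = 96, φ(120) = 32, φ(121) = 110, φ(122) = 60, φ(123) = 80, φ(124) = 60, φ(125) = 100, φ(126) = 36, φ(127) = 126, φ(128) = 64, φ(129) = 84, φ(130) = 48, φ(131) = 130, φ(132) = 40, φ(133) = 108, φ(134) = 66, φ(135) = 72, φ(136) = 64, φ(137) = 136, φ(138) = 44, φ(139) = 138, φ(140) = 48, φ(141) = 92, φ(142) = 70, φ(143) = 120, φ(144) = 48, φ(145) = 112, φ(146) = 72, φ(147) = 84, φ(148) = 72, φ(149) = 148, φ(150) = 40, φ(151) = 150, φ(152) = 72, φ(153) = 96, φ(154) = 60, φ(155) = 120, φ(156) = 48, φ(157) = 156, φ(158) = 78, φ(159) = 104, φ(160) = 64, φ(161) = 132, φ(162) = 54, φ(163) = 162, φ(164) = 80, φ(165) = 80, φ(166) = 82, φ(167) = 166, φ(168) = 48, φ(169) = 156, φ(170) = 64, φ(171) = 108, φ(172) = 84, φ(173) = 172, φ(174) = 56, φ(175) = 120, φ(176) = 80, φ(177) = 116, φ(178) = 88, φ(179) = 178. Summing all 179 values: 9832. (Average order: Σ_{n ≤ x} φ(n) ~ (3/π²) x². For x = 179, (3/π²)·179² ≈ 9739.30.)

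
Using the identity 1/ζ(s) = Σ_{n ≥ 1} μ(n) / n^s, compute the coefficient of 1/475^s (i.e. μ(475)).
μ(475) = 0

Factor n = 475 = 5^2 · 19. μ(n) = 0 if any exponent ≥ 2 (not squarefree); otherwise μ(n) = (−1)^{ω(n)} where ω(n) is the number of distinct prime factors. Applying: μ(475) = 0.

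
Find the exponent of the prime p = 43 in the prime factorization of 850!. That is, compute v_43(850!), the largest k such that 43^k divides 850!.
v_43(850!) = 19

Legendre's formula: v_p(n!) = Σ_{k ≥ 1} ⌊n / p^k⌋. For p = 43, n = 850, the terms are:
  ⌊850/43^1⌋ = ⌊850/43⌋ = 19
(the next term ⌊850/43^2⌋ = 0, terminating the sum). Summing: v_43(850!) = 19 = 19.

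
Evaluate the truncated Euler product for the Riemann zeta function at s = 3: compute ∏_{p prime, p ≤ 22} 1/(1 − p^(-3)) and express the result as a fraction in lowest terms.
∏ = 3674541645775/3057655868928

The primes p ≤ 22 are [2, 3, 5, 7, 11, 13, 17, 19]. For each prime, (1 − 1/p^3)^(-1) = p^3 / (p^3 − 1). The product is (1 − 1/2^3)^(-1), (1 − 1/3^3)^(-1), (1 − 1/5^3)^(-1), (1 − 1/7^3)^(-1), (1 − 1/11^3)^(-1), (1 − 1/13^3)^(-1), (1 − 1/17^3)^(-1), (1 − 1/19^3)^(-1) = ∏ p^3 / (p^3 − 1) = 3674541645775/3057655868928.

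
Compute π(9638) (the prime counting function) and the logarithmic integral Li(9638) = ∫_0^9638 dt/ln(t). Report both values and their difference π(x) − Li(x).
π(9638) = 1190;  Li(9638) ≈ 1206.76;  π(x) − Li(x) ≈ -16.76.

Direct count of primes ≤ 9638 gives π(9638) = 1190. Numerical evaluation of the logarithmic integral gives Li(9638) ≈ 1206.76. The difference π(x) − Li(x) ≈ -16.76 is typically negative for small/moderate x (Li(x) overestimates), though Littlewood's theorem shows this sign changes infinitely often.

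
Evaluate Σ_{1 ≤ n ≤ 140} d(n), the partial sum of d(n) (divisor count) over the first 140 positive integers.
Σ_{n ≤ 140} d(n) = 719

Compute d(n) for each 1 ≤ n ≤ 140: d(1) = 1, d(2) = 2, d(3) = 2, d(4) = 3, d(5) = 2, d(6) = 4, d(7) = 2, d(8) = 4, d(9) = 3, d(10) = 4, d(11) = 2, d(12) = 6, d(13) = 2, d(14) = 4, d(15) = 4, d(16) = 5, d(17) = 2, d(18) = 6, d(19) = 2, d(20) = 6, d(21) = 4, d(22) = 4, d(23) = 2, d(24) = 8, d(25) = 3, d(26) = 4, d(27) = 4, d(28) = 6, d(29) = 2, d(30) = 8, d(31) = 2, d(32) = 6, d(33) = 4, d(34) = 4, d(35) = 4, d(36) = 9, d(37) = 2, d(38) = 4, d(39) = 4, d(40) = 8, d(41) = 2, d(42) = 8, d(43) = 2, d(44) = 6, d(45) = 6, d(46) = 4, d(47) = 2, d(48) = 10, d(49) = 3, d(50) = 6, d(51) = 4, d(52) = 6, d(53) = 2, d(54) = 8, d(55) = 4, d(56) = 8, d(57) = 4, d(58) = 4, d(59) = 2, d(60) = 12, d(61) = 2, d(62) = 4, d(63) = 6, d(64) = 7, d(65) = 4, d(66) = 8, d(67) = 2, d(68) = 6, d(69) = 4, d(70) = 8, d(71) = 2, d(72) = 12, d(73) = 2, d(74) = 4, d(75) = 6, d(76) = 6, d(77) = 4, d(78) = 8, d(79) = 2, d(80) = 10, d(81) = 5, d(82) = 4, d(83) = 2, d(84) = 12, d(85) = 4, d(86) = 4, d(87) = 4, d(88) = 8, d(89) = 2, d(90) = 12, d(91) = 4, d(92) = 6, d(93) = 4, d(94) = 4, d(95) = 4, d(96) = 12, d(97) = 2, d(98) = 6, d(99) = 6, d(100) = 9, d(101) = 2, d(102) = 8, d(103) = 2, d(104) = 8, d(105) = 8, d(106) = 4, d(107) = 2, d(108) = 12, d(109) = 2, d(110) = 8, d(111) = 4, d(112) = 10, d(113) = 2, d(114) = 8, d(115) = 4, d(116) = 6, d(117) = 6, d(118) = 4, d(119) = 4, d(120) = 16, d(121) = 3, d(122) = 4, d(123) = 4, d(124) = 6, d(125) = 4, d(126) = 12, d(127) = 2, d(128) = 8, d(129) = 4, d(130) = 8, d(131) = 2, d(132) = 12, d(133) = 4, d(134) = 4, d(135) = 8, d(136) = 8, d(137) = 2, d(138) = 8, d(139) = 2, d(140) = 12. Summing all 140 values: 719. (Dirichlet's divisor formula: Σ_{n ≤ x} d(n) = x ln(x) + (2γ − 1) x + O(√x). For x = 140, the asymptotic estimate is ≈ 713.45.)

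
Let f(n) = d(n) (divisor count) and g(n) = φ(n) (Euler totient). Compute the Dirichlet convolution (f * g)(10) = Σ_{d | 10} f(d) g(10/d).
(d * φ)(10) = 18

Divisors of 10: [1, 2, 5, 10]. For each d | 10:
  d = 1: d(1) · φ(10/1) = 1 · 4 = 4
  d = 2: d(2) · φ(10/2) = 2 · 4 = 8
  d = 5: d(5) · φ(10/5) = 2 · 1 = 2
  d = 10: d(10) · φ(10/10) = 4 · 1 = 4
Summing: (d * φ)(10) = 4 + 8 + 2 + 4 = 18.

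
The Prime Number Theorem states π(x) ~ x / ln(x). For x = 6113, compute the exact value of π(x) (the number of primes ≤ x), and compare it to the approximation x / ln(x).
π(6113) = 797;  x/ln(x) ≈ 701.18;  relative error ≈ 12.02%.

Directly count primes up to 6113: π(6113) = 797. The PNT approximation gives 6113/ln(6113) ≈ 6113/8.71817 ≈ 701.18. Relative error (π(x) − x/ln(x)) / π(x) ≈ 12.02%; the approximation is known to undercount slightly (Li(x) is a better estimate).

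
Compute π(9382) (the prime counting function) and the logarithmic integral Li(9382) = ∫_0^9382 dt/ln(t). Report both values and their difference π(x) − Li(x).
π(9382) = 1160;  Li(9382) ≈ 1178.81;  π(x) − Li(x) ≈ -18.81.

Direct count of primes ≤ 9382 gives π(9382) = 1160. Numerical evaluation of the logarithmic integral gives Li(9382) ≈ 1178.81. The difference π(x) − Li(x) ≈ -18.81 is typically negative for small/moderate x (Li(x) overestimates), though Littlewood's theorem shows this sign changes infinitely often.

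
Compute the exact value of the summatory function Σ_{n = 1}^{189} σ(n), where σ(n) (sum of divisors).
Σ_{n ≤ 189} σ(n) = 29430

Compute σ(n) for each 1 ≤ n ≤ 189: σ(1) = 1, σ(2) = 3, σ(3) = 4, σ(4) = 7, σ(5) = 6, σ(6) = 12, σ(7) = 8, σ(8) = 15, σ(9) = 13, σ(10) = 18, σ(11) = 12, σ(12) = 28, σ(13) = 14, σ(14) = 24, σ(15) = 24, σ(16) = 31, σ(17) = 18, σ(18) = 39, σ(19) = 20, σ(20) = 42, σ(21) = 32, σ(22) = 36, σ(23) = 24, σ(24) = 60, σ(25) = 31, σ(26) = 42, σ(27) = 40, σ(28) = 56, σ(29) = 30, σ(30) = 72, σ(31) = 32, σ(32) = 63, σ(33) = 48, σ(34) = 54, σ(35) = 48, σ(36) = 91, σ(37) = 38, σ(38) = 60, σ(39) = 56, σ(40) = 90, σ(41) = 42, σ(42) = 96, σ(43) = 44, σ(44) = 84, σ(45) = 78, σ(46) = 72, σ(47) = 48, σ(48) = 124, σ(49) = 57, σ(50) = 93, σ(51) = 72, σ(52) = 98, σ(53) = 54, σ(54) = 120, σ(55) = 72, σ(56) = 120, σ(57) = 80, σ(58) = 90, σ(59) = 60, σ(60) = 168, σ(61) = 62, σ(62) = 96, σ(63) = 104, σ(64) = 127, σ(65) = 84, σ(66) = 144, σ(67) = 68, σ(68) = 126, σ(69) = 96, σ(70) = 144, σ(71) = 72, σ(72) = 195, σ(73) = 74, σ(74) = 114, σ(75) = 124, σ(76) = 140, σ(77) = 96, σ(78) = 168, σ(79) = 80, σ(80) = 186, σ(81) = 121, σ(82) = 126, σ(83) = 84, σ(84) = 224, σ(85) = 108, σ(86) = 132, σ(87) = 120, σ(88) = 180, σ(89) = 90, σ(90) = 234, σ(91) = 112, σ(92) = 168, σ(93) = 128, σ(94) = 144, σ(95) = 120, σ(96) = 252, σ(97) = 98, σ(98) = 171, σ(99) = 156, σ(100) = 217, σ(101) = 102, σ(102) = 216, σ(103) = 104, σ(104) = 210, σ(105) = 192, σ(106) = 162, σ(107) = 108, σ(108) = 280, σ(109) = 110, σ(110) = 216, σ(111) = 152, σ(112) = 248, σ(113) = 114, σ(114) = 240, σ(115) = 144, σ(116) = 210, σ(117) = 182, σ(118) = 180, σ(119) = 144, σ(120) = 360, σ(121) = 133, σ(122) = 186, σ(123) = 168, σ(124) = 224, σ(125) = 156, σ(126) = 312, σ(127) = 128, σ(128) = 255, σ(129) = 176, σ(130) = 252, σ(131) = 132, σ(132) = 336, σ(133) = 160, σ(134) = 204, σ(135) = 240, σ(136) = 270, σ(137) = 138, σ(138) = 288, σ(139) = 140, σ(140) = 336, σ(141) = 192, σ(142) = 216, σ(143) = 168, σ(144) = 403, σ(145) = 180, σ(146) = 222, σ(147) = 228, σ(148) = 266, σ(149) = 150, σ(150) = 372, σ(151) = 152, σ(152) = 300, σ(153) = 234, σ(154) = 288, σ(155) = 192, σ(156) = 392, σ(157) = 158, σ(158) = 240, σ(159) = 216, σ(160) = 378, σ(161) = 192, σ(162) = 363, σ(163) = 164, σ(164) = 294, σ(165) = 288, σ(166) = 252, σ(167) = 168, σ(168) = 480, σ(169) = 183, σ(170) = 324, σ(171) = 260, σ(172) = 308, σ(173) = 174, σ(174) = 360, σ(175) = 248, σ(176) = 372, σ(177) = 240, σ(178) = 270, σ(179) = 180, σ(180) = 546, σ(181) = 182, σ(182) = 336, σ(183) = 248, σ(184) = 360, σ(185) = 228, σ(186) = 384, σ(187) = 216, σ(188) = 336, σ(189) = 320. Summing all 189 values: 29430. (Average order: Σ_{n ≤ x} σ(n) ~ (π²/12) x². For x = 189, (π²/12)·189² ≈ 29379.34.)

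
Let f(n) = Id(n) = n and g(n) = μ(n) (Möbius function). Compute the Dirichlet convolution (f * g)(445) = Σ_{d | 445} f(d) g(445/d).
(Id * μ)(445) = 352

Divisors of 445: [1, 5, 89, 445]. For each d | 445:
  d = 1: Id(1) · μ(445/1) = 1 · 1 = 1
  d = 5: Id(5) · μ(445/5) = 5 · -1 = -5
  d = 89: Id(89) · μ(445/89) = 89 · -1 = -89
  d = 445: Id(445) · μ(445/445) = 445 · 1 = 445
Summing: (Id * μ)(445) = 1 + -5 + -89 + 445 = 352.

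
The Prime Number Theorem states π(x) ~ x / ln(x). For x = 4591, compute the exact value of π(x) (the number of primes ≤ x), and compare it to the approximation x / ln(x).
π(4591) = 621;  x/ln(x) ≈ 544.48;  relative error ≈ 12.32%.

Directly count primes up to 4591: π(4591) = 621. The PNT approximation gives 4591/ln(4591) ≈ 4591/8.43185 ≈ 544.48. Relative error (π(x) − x/ln(x)) / π(x) ≈ 12.32%; the approximation is known to undercount slightly (Li(x) is a better estimate).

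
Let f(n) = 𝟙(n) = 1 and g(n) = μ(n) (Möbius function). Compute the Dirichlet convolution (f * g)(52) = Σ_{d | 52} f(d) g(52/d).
(𝟙 * μ)(52) = 0

Divisors of 52: [1, 2, 4, 13, 26, 52]. For each d | 52:
  d = 1: 𝟙(1) · μ(52/1) = 1 · 0 = 0
  d = 2: 𝟙(2) · μ(52/2) = 1 · 1 = 1
  d = 4: 𝟙(4) · μ(52/4) = 1 · -1 = -1
  d = 13: 𝟙(13) · μ(52/13) = 1 · 0 = 0
  d = 26: 𝟙(26) · μ(52/26) = 1 · -1 = -1
  d = 52: 𝟙(52) · μ(52/52) = 1 · 1 = 1
Summing: (𝟙 * μ)(52) = 0 + 1 + -1 + 0 + -1 + 1 = 0.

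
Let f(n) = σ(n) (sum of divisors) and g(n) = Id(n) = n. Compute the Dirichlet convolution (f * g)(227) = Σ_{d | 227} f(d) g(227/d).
(σ * Id)(227) = 455

Divisors of 227: [1, 227]. For each d | 227:
  d = 1: σ(1) · Id(227/1) = 1 · 227 = 227
  d = 227: σ(227) · Id(227/227) = 228 · 1 = 228
Summing: (σ * Id)(227) = 227 + 228 = 455.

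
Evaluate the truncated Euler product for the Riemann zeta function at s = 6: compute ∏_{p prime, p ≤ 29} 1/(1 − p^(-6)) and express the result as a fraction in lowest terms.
∏ = 72490271559216474168912845656112612875/71254500493223560043941297249880899584

The primes p ≤ 29 are [2, 3, 5, 7, 11, 13, 17, 19, 23, 29]. For each prime, (1 − 1/p^6)^(-1) = p^6 / (p^6 − 1). The product is (1 − 1/2^6)^(-1), (1 − 1/3^6)^(-1), (1 − 1/5^6)^(-1), (1 − 1/7^6)^(-1), (1 − 1/11^6)^(-1), (1 − 1/13^6)^(-1), (1 − 1/17^6)^(-1), (1 − 1/19^6)^(-1), (1 − 1/23^6)^(-1), (1 − 1/29^6)^(-1) = ∏ p^6 / (p^6 − 1) = 72490271559216474168912845656112612875/71254500493223560043941297249880899584.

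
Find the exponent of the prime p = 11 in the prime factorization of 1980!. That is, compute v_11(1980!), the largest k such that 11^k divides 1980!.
v_11(1980!) = 197

Legendre's formula: v_p(n!) = Σ_{k ≥ 1} ⌊n / p^k⌋. For p = 11, n = 1980, the terms are:
  ⌊1980/11^1⌋ = ⌊1980/11⌋ = 180
  ⌊1980/11^2⌋ = ⌊1980/121⌋ = 16
  ⌊1980/11^3⌋ = ⌊1980/1331⌋ = 1
(the next term ⌊1980/11^4⌋ = 0, terminating the sum). Summing: v_11(1980!) = 180 + 16 + 1 = 197.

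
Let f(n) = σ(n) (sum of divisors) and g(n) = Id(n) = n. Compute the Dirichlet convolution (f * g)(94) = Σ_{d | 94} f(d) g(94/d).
(σ * Id)(94) = 475

Divisors of 94: [1, 2, 47, 94]. For each d | 94:
  d = 1: σ(1) · Id(94/1) = 1 · 94 = 94
  d = 2: σ(2) · Id(94/2) = 3 · 47 = 141
  d = 47: σ(47) · Id(94/47) = 48 · 2 = 96
  d = 94: σ(94) · Id(94/94) = 144 · 1 = 144
Summing: (σ * Id)(94) = 94 + 141 + 96 + 144 = 475.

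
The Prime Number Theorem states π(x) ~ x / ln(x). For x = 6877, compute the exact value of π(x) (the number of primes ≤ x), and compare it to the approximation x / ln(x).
π(6877) = 885;  x/ln(x) ≈ 778.30;  relative error ≈ 12.06%.

Directly count primes up to 6877: π(6877) = 885. The PNT approximation gives 6877/ln(6877) ≈ 6877/8.83594 ≈ 778.30. Relative error (π(x) − x/ln(x)) / π(x) ≈ 12.06%; the approximation is known to undercount slightly (Li(x) is a better estimate).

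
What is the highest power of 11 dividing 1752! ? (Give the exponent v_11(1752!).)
v_11(1752!) = 174

Legendre's formula: v_p(n!) = Σ_{k ≥ 1} ⌊n / p^k⌋. For p = 11, n = 1752, the terms are:
  ⌊1752/11^1⌋ = ⌊1752/11⌋ = 159
  ⌊1752/11^2⌋ = ⌊1752/121⌋ = 14
  ⌊1752/11^3⌋ = ⌊1752/1331⌋ = 1
(the next term ⌊1752/11^4⌋ = 0, terminating the sum). Summing: v_11(1752!) = 159 + 14 + 1 = 174.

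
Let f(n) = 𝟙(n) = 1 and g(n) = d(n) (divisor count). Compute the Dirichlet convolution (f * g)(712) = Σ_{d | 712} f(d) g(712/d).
(𝟙 * d)(712) = 30

Divisors of 712: [1, 2, 4, 8, 89, 178, 356, 712]. For each d | 712:
  d = 1: 𝟙(1) · d(712/1) = 1 · 8 = 8
  d = 2: 𝟙(2) · d(712/2) = 1 · 6 = 6
  d = 4: 𝟙(4) · d(712/4) = 1 · 4 = 4
  d = 8: 𝟙(8) · d(712/8) = 1 · 2 = 2
  d = 89: 𝟙(89) · d(712/89) = 1 · 4 = 4
  d = 178: 𝟙(178) · d(712/178) = 1 · 3 = 3
  d = 356: 𝟙(356) · d(712/356) = 1 · 2 = 2
  d = 712: 𝟙(712) · d(712/712) = 1 · 1 = 1
Summing: (𝟙 * d)(712) = 8 + 6 + 4 + 2 + 4 + 3 + 2 + 1 = 30.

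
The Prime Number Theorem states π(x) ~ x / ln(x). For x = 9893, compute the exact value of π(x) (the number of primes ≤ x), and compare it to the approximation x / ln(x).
π(9893) = 1220;  x/ln(x) ≈ 1075.37;  relative error ≈ 11.85%.

Directly count primes up to 9893: π(9893) = 1220. The PNT approximation gives 9893/ln(9893) ≈ 9893/9.19958 ≈ 1075.37. Relative error (π(x) − x/ln(x)) / π(x) ≈ 11.85%; the approximation is known to undercount slightly (Li(x) is a better estimate).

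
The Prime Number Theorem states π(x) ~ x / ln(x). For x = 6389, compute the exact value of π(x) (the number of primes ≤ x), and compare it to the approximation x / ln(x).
π(6389) = 833;  x/ln(x) ≈ 729.14;  relative error ≈ 12.47%.

Directly count primes up to 6389: π(6389) = 833. The PNT approximation gives 6389/ln(6389) ≈ 6389/8.76233 ≈ 729.14. Relative error (π(x) − x/ln(x)) / π(x) ≈ 12.47%; the approximation is known to undercount slightly (Li(x) is a better estimate).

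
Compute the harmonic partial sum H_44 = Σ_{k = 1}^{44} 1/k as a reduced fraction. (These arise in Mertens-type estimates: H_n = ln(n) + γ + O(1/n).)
H_44 = 5884182435213075787/1345655451257488800

Direct summation: H_44 = 1 + 1/2 + ... + 1/44. The least common denominator is lcm(1, ..., 44) = 9419588158802421600; over this denominator the numerator is 9419588158802421600 + 4709794079401210800 + 3139862719600807200 + 2354897039700605400 + 1883917631760484320 + 1569931359800403600 + 1345655451257488800 + 1177448519850302700 + 1046620906533602400 + 941958815880242160 + 856326196254765600 + 784965679900201800 + 724583704523263200 + 672827725628744400 + 627972543920161440 + 588724259925151350 + 554093421106024800 + 523310453266801200 + 495767797831706400 + 470979407940121080 + 448551817085829600 + 428163098127382800 + 409547311252279200 + 392482839950100900 + 376783526352096864 + 362291852261631600 + 348873635511200800 + 336413862814372200 + 324813384786290400 + 313986271960080720 + 303857682542013600 + 294362129962575675 + 285442065418255200 + 277046710553012400 + 269131090251497760 + 261655226633400600 + 254583463751416800 + 247883898915853200 + 241527901507754400 + 235489703970060540 + 229746052653717600 + 224275908542914800 + 219060189739591200 + 214081549063691400 = 41189277046491530509, so H_44 = 41189277046491530509/9419588158802421600; reducing by gcd(41189277046491530509, 9419588158802421600) = 7 gives 5884182435213075787/1345655451257488800 ≈ 4.37273. (The PNT-adjacent estimate ln(44) + γ ≈ 4.36141 matches within O(1/n).)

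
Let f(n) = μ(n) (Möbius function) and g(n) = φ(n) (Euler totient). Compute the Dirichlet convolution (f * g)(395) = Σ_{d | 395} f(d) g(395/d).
(μ * φ)(395) = 231

Divisors of 395: [1, 5, 79, 395]. For each d | 395:
  d = 1: μ(1) · φ(395/1) = 1 · 312 = 312
  d = 5: μ(5) · φ(395/5) = -1 · 78 = -78
  d = 79: μ(79) · φ(395/79) = -1 · 4 = -4
  d = 395: μ(395) · φ(395/395) = 1 · 1 = 1
Summing: (μ * φ)(395) = 312 + -78 + -4 + 1 = 231.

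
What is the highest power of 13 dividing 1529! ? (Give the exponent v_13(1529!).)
v_13(1529!) = 126

Legendre's formula: v_p(n!) = Σ_{k ≥ 1} ⌊n / p^k⌋. For p = 13, n = 1529, the terms are:
  ⌊1529/13^1⌋ = ⌊1529/13⌋ = 117
  ⌊1529/13^2⌋ = ⌊1529/169⌋ = 9
(the next term ⌊1529/13^3⌋ = 0, terminating the sum). Summing: v_13(1529!) = 117 + 9 = 126.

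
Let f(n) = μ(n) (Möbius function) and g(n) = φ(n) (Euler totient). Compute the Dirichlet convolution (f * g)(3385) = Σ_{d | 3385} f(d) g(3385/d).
(μ * φ)(3385) = 2025

Divisors of 3385: [1, 5, 677, 3385]. For each d | 3385:
  d = 1: μ(1) · φ(3385/1) = 1 · 2704 = 2704
  d = 5: μ(5) · φ(3385/5) = -1 · 676 = -676
  d = 677: μ(677) · φ(3385/677) = -1 · 4 = -4
  d = 3385: μ(3385) · φ(3385/3385) = 1 · 1 = 1
Summing: (μ * φ)(3385) = 2704 + -676 + -4 + 1 = 2025.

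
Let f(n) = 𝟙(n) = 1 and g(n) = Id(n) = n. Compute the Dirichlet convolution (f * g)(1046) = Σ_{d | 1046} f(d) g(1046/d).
(𝟙 * Id)(1046) = 1572

Divisors of 1046: [1, 2, 523, 1046]. For each d | 1046:
  d = 1: 𝟙(1) · Id(1046/1) = 1 · 1046 = 1046
  d = 2: 𝟙(2) · Id(1046/2) = 1 · 523 = 523
  d = 523: 𝟙(523) · Id(1046/523) = 1 · 2 = 2
  d = 1046: 𝟙(1046) · Id(1046/1046) = 1 · 1 = 1
Summing: (𝟙 * Id)(1046) = 1046 + 523 + 2 + 1 = 1572.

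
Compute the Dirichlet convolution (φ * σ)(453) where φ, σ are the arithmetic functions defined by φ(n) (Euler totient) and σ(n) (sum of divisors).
(φ * σ)(453) = 1812

Divisors of 453: [1, 3, 151, 453]. For each d | 453:
  d = 1: φ(1) · σ(453/1) = 1 · 608 = 608
  d = 3: φ(3) · σ(453/3) = 2 · 152 = 304
  d = 151: φ(151) · σ(453/151) = 150 · 4 = 600
  d = 453: φ(453) · σ(453/453) = 300 · 1 = 300
Summing: (φ * σ)(453) = 608 + 304 + 600 + 300 = 1812.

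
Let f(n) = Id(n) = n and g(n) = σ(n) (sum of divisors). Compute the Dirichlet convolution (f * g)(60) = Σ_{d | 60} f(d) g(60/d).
(Id * σ)(60) = 1309

Divisors of 60: [1, 2, 3, 4, 5, 6, 10, 12, 15, 20, 30, 60]. For each d | 60:
  d = 1: Id(1) · σ(60/1) = 1 · 168 = 168
  d = 2: Id(2) · σ(60/2) = 2 · 72 = 144
  d = 3: Id(3) · σ(60/3) = 3 · 42 = 126
  d = 4: Id(4) · σ(60/4) = 4 · 24 = 96
  d = 5: Id(5) · σ(60/5) = 5 · 28 = 140
  d = 6: Id(6) · σ(60/6) = 6 · 18 = 108
  d = 10: Id(10) · σ(60/10) = 10 · 12 = 120
  d = 12: Id(12) · σ(60/12) = 12 · 6 = 72
  d = 15: Id(15) · σ(60/15) = 15 · 7 = 105
  d = 20: Id(20) · σ(60/20) = 20 · 4 = 80
  d = 30: Id(30) · σ(60/30) = 30 · 3 = 90
  d = 60: Id(60) · σ(60/60) = 60 · 1 = 60
Summing: (Id * σ)(60) = 168 + 144 + 126 + 96 + 140 + 108 + 120 + 72 + 105 + 80 + 90 + 60 = 1309.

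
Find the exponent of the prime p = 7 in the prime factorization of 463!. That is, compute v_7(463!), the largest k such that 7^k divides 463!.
v_7(463!) = 76

Legendre's formula: v_p(n!) = Σ_{k ≥ 1} ⌊n / p^k⌋. For p = 7, n = 463, the terms are:
  ⌊463/7^1⌋ = ⌊463/7⌋ = 66
  ⌊463/7^2⌋ = ⌊463/49⌋ = 9
  ⌊463/7^3⌋ = ⌊463/343⌋ = 1
(the next term ⌊463/7^4⌋ = 0, terminating the sum). Summing: v_7(463!) = 66 + 9 + 1 = 76.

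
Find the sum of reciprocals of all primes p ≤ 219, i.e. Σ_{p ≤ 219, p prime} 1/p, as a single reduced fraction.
Σ 1/p = 3215488142498485484492183158345029261034221047849345857469577412562094716564064084247/1645783550795210387735581011435590727981167322669649249414629852197255934130751870910

π(219) = 47, so the primes ≤ 219 are [2, 3, 5, 7, 11, 13, 17, 19, 23, 29, 31, 37, 41, 43, 47, 53, 59, 61, 67, 71, 73, 79, 83, 89, 97, 101, 103, 107, 109, 113, 127, 131, 137, 139, 149, 151, 157, 163, 167, 173, 179, 181, 191, 193, 197, 199, 211]. Summing 1/p over these primes: 3215488142498485484492183158345029261034221047849345857469577412562094716564064084247/1645783550795210387735581011435590727981167322669649249414629852197255934130751870910 ≈ 1.9538. Mertens estimate ln ln(219) + 0.2615 ≈ 1.9459.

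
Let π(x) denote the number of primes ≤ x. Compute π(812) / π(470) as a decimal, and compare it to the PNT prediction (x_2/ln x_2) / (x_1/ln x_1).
π(812)/π(470) = 141/91 ≈ 1.5495;  PNT prediction ≈ 1.5867.

π(470) = 91 and π(812) = 141, so π(812)/π(470) ≈ 1.5495. The PNT-predicted ratio is (812/ln(812)) / (470/ln(470)) ≈ 1.5867. The two agree to within a few percent, as expected.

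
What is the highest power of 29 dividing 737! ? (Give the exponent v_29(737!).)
v_29(737!) = 25

Legendre's formula: v_p(n!) = Σ_{k ≥ 1} ⌊n / p^k⌋. For p = 29, n = 737, the terms are:
  ⌊737/29^1⌋ = ⌊737/29⌋ = 25
(the next term ⌊737/29^2⌋ = 0, terminating the sum). Summing: v_29(737!) = 25 = 25.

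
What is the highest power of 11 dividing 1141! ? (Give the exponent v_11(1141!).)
v_11(1141!) = 112

Legendre's formula: v_p(n!) = Σ_{k ≥ 1} ⌊n / p^k⌋. For p = 11, n = 1141, the terms are:
  ⌊1141/11^1⌋ = ⌊1141/11⌋ = 103
  ⌊1141/11^2⌋ = ⌊1141/121⌋ = 9
(the next term ⌊1141/11^3⌋ = 0, terminating the sum). Summing: v_11(1141!) = 103 + 9 = 112.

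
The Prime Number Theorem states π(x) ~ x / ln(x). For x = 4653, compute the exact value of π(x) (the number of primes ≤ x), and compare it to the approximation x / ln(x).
π(4653) = 629;  x/ln(x) ≈ 550.96;  relative error ≈ 12.41%.

Directly count primes up to 4653: π(4653) = 629. The PNT approximation gives 4653/ln(4653) ≈ 4653/8.44527 ≈ 550.96. Relative error (π(x) − x/ln(x)) / π(x) ≈ 12.41%; the approximation is known to undercount slightly (Li(x) is a better estimate).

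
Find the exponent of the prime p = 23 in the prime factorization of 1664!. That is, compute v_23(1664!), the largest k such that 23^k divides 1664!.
v_23(1664!) = 75

Legendre's formula: v_p(n!) = Σ_{k ≥ 1} ⌊n / p^k⌋. For p = 23, n = 1664, the terms are:
  ⌊1664/23^1⌋ = ⌊1664/23⌋ = 72
  ⌊1664/23^2⌋ = ⌊1664/529⌋ = 3
(the next term ⌊1664/23^3⌋ = 0, terminating the sum). Summing: v_23(1664!) = 72 + 3 = 75.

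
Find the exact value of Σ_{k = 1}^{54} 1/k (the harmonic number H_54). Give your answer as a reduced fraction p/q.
H_54 = 250503836021181200128409/54749786241679275146400

Direct summation: H_54 = 1 + 1/2 + ... + 1/54. The least common denominator is lcm(1, ..., 54) = 164249358725037825439200; over this denominator the numerator is 164249358725037825439200 + 82124679362518912719600 + 54749786241679275146400 + 41062339681259456359800 + 32849871745007565087840 + 27374893120839637573200 + 23464194103576832205600 + 20531169840629728179900 + 18249928747226425048800 + 16424935872503782543920 + 14931759884094347767200 + 13687446560419818786600 + 12634566055772140418400 + 11732097051788416102800 + 10949957248335855029280 + 10265584920314864089950 + 9661726983825754437600 + 9124964373613212524400 + 8644703090791464496800 + 8212467936251891271960 + 7821398034525610735200 + 7465879942047173883600 + 7141276466305992410400 + 6843723280209909393300 + 6569974349001513017568 + 6317283027886070209200 + 6083309582408808349600 + 5866048525894208051400 + 5663770990518545704800 + 5474978624167927514640 + 5298366410485091143200 + 5132792460157432044975 + 4977253294698115922400 + 4830863491912877218800 + 4692838820715366441120 + 4562482186806606262200 + 4439171857433454741600 + 4322351545395732248400 + 4211522018590713472800 + 4106233968125945635980 + 4006081920122873791200 + 3910699017262805367600 + 3819752528489251754400 + 3732939971023586941800 + 3649985749445285009760 + 3570638233152996205200 + 3494667206915698413600 + 3421861640104954696650 + 3352027729082404600800 + 3284987174500756508784 + 3220575661275251479200 + 3158641513943035104600 + 3099044504245996706400 + 3041654791204404174800 = 751511508063543600385227, so H_54 = 751511508063543600385227/164249358725037825439200; reducing by gcd(751511508063543600385227, 164249358725037825439200) = 3 gives 250503836021181200128409/54749786241679275146400 ≈ 4.57543. (The PNT-adjacent estimate ln(54) + γ ≈ 4.56620 matches within O(1/n).)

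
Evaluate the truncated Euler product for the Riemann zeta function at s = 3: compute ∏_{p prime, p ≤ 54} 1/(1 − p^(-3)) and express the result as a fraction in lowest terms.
∏ = 16238292364256237331040396846411171054751/13509219810297755163480275884866445246464

The primes p ≤ 54 are [2, 3, 5, 7, 11, 13, 17, 19, 23, 29, 31, 37, 41, 43, 47, 53]. For each prime, (1 − 1/p^3)^(-1) = p^3 / (p^3 − 1). The product is (1 − 1/2^3)^(-1), (1 − 1/3^3)^(-1), (1 − 1/5^3)^(-1), (1 − 1/7^3)^(-1), (1 − 1/11^3)^(-1), (1 − 1/13^3)^(-1), (1 − 1/17^3)^(-1), (1 − 1/19^3)^(-1), (1 − 1/23^3)^(-1), (1 − 1/29^3)^(-1), (1 − 1/31^3)^(-1), (1 − 1/37^3)^(-1), (1 − 1/41^3)^(-1), (1 − 1/43^3)^(-1), (1 − 1/47^3)^(-1), (1 − 1/53^3)^(-1) = ∏ p^3 / (p^3 − 1) = 16238292364256237331040396846411171054751/13509219810297755163480275884866445246464.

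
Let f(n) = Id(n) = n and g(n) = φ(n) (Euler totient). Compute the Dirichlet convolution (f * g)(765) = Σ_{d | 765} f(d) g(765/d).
(Id * φ)(765) = 6237

Divisors of 765: [1, 3, 5, 9, 15, 17, 45, 51, 85, 153, 255, 765]. For each d | 765:
  d = 1: Id(1) · φ(765/1) = 1 · 384 = 384
  d = 3: Id(3) · φ(765/3) = 3 · 128 = 384
  d = 5: Id(5) · φ(765/5) = 5 · 96 = 480
  d = 9: Id(9) · φ(765/9) = 9 · 64 = 576
  d = 15: Id(15) · φ(765/15) = 15 · 32 = 480
  d = 17: Id(17) · φ(765/17) = 17 · 24 = 408
  d = 45: Id(45) · φ(765/45) = 45 · 16 = 720
  d = 51: Id(51) · φ(765/51) = 51 · 8 = 408
  d = 85: Id(85) · φ(765/85) = 85 · 6 = 510
  d = 153: Id(153) · φ(765/153) = 153 · 4 = 612
  d = 255: Id(255) · φ(765/255) = 255 · 2 = 510
  d = 765: Id(765) · φ(765/765) = 765 · 1 = 765
Summing: (Id * φ)(765) = 384 + 384 + 480 + 576 + 480 + 408 + 720 + 408 + 510 + 612 + 510 + 765 = 6237.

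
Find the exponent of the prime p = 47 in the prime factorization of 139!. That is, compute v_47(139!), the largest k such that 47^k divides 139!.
v_47(139!) = 2

Legendre's formula: v_p(n!) = Σ_{k ≥ 1} ⌊n / p^k⌋. For p = 47, n = 139, the terms are:
  ⌊139/47^1⌋ = ⌊139/47⌋ = 2
(the next term ⌊139/47^2⌋ = 0, terminating the sum). Summing: v_47(139!) = 2 = 2.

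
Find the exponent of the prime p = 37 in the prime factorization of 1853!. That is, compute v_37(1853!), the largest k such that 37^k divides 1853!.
v_37(1853!) = 51

Legendre's formula: v_p(n!) = Σ_{k ≥ 1} ⌊n / p^k⌋. For p = 37, n = 1853, the terms are:
  ⌊1853/37^1⌋ = ⌊1853/37⌋ = 50
  ⌊1853/37^2⌋ = ⌊1853/1369⌋ = 1
(the next term ⌊1853/37^3⌋ = 0, terminating the sum). Summing: v_37(1853!) = 50 + 1 = 51.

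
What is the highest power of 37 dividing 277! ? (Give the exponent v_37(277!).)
v_37(277!) = 7

Legendre's formula: v_p(n!) = Σ_{k ≥ 1} ⌊n / p^k⌋. For p = 37, n = 277, the terms are:
  ⌊277/37^1⌋ = ⌊277/37⌋ = 7
(the next term ⌊277/37^2⌋ = 0, terminating the sum). Summing: v_37(277!) = 7 = 7.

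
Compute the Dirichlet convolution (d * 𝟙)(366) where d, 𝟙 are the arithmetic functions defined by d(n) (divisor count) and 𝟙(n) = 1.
(d * 𝟙)(366) = 27

Divisors of 366: [1, 2, 3, 6, 61, 122, 183, 366]. For each d | 366:
  d = 1: d(1) · 𝟙(366/1) = 1 · 1 = 1
  d = 2: d(2) · 𝟙(366/2) = 2 · 1 = 2
  d = 3: d(3) · 𝟙(366/3) = 2 · 1 = 2
  d = 6: d(6) · 𝟙(366/6) = 4 · 1 = 4
  d = 61: d(61) · 𝟙(366/61) = 2 · 1 = 2
  d = 122: d(122) · 𝟙(366/122) = 4 · 1 = 4
  d = 183: d(183) · 𝟙(366/183) = 4 · 1 = 4
  d = 366: d(366) · 𝟙(366/366) = 8 · 1 = 8
Summing: (d * 𝟙)(366) = 1 + 2 + 2 + 4 + 2 + 4 + 4 + 8 = 27.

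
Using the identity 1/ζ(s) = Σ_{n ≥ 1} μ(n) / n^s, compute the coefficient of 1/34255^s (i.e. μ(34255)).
μ(34255) = 1

Factor n = 34255 = 5 · 13 · 17 · 31. μ(n) = 0 if any exponent ≥ 2 (not squarefree); otherwise μ(n) = (−1)^{ω(n)} where ω(n) is the number of distinct prime factors. Applying: μ(34255) = 1.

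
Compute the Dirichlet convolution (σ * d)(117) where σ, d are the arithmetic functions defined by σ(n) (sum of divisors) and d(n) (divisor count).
(σ * d)(117) = 384

Divisors of 117: [1, 3, 9, 13, 39, 117]. For each d | 117:
  d = 1: σ(1) · d(117/1) = 1 · 6 = 6
  d = 3: σ(3) · d(117/3) = 4 · 4 = 16
  d = 9: σ(9) · d(117/9) = 13 · 2 = 26
  d = 13: σ(13) · d(117/13) = 14 · 3 = 42
  d = 39: σ(39) · d(117/39) = 56 · 2 = 112
  d = 117: σ(117) · d(117/117) = 182 · 1 = 182
Summing: (σ * d)(117) = 6 + 16 + 26 + 42 + 112 + 182 = 384.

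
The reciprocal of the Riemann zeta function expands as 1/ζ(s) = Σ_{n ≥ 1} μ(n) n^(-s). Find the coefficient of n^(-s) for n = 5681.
μ(5681) = -1

Factor n = 5681 = 13 · 19 · 23. μ(n) = 0 if any exponent ≥ 2 (not squarefree); otherwise μ(n) = (−1)^{ω(n)} where ω(n) is the number of distinct prime factors. Applying: μ(5681) = -1.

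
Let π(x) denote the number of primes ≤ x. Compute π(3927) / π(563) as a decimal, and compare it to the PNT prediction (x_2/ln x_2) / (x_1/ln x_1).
π(3927)/π(563) = 544/103 ≈ 5.2816;  PNT prediction ≈ 5.3380.

π(563) = 103 and π(3927) = 544, so π(3927)/π(563) ≈ 5.2816. The PNT-predicted ratio is (3927/ln(3927)) / (563/ln(563)) ≈ 5.3380. The two agree to within a few percent, as expected.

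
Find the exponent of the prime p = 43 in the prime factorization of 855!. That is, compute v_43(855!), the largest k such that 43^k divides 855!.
v_43(855!) = 19

Legendre's formula: v_p(n!) = Σ_{k ≥ 1} ⌊n / p^k⌋. For p = 43, n = 855, the terms are:
  ⌊855/43^1⌋ = ⌊855/43⌋ = 19
(the next term ⌊855/43^2⌋ = 0, terminating the sum). Summing: v_43(855!) = 19 = 19.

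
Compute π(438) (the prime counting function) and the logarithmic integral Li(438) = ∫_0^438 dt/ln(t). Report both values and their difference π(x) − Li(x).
π(438) = 84;  Li(438) ≈ 91.71;  π(x) − Li(x) ≈ -7.71.

Direct count of primes ≤ 438 gives π(438) = 84. Numerical evaluation of the logarithmic integral gives Li(438) ≈ 91.71. The difference π(x) − Li(x) ≈ -7.71 is typically negative for small/moderate x (Li(x) overestimates), though Littlewood's theorem shows this sign changes infinitely often.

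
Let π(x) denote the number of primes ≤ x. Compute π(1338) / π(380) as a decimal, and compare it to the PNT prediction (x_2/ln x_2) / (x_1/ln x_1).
π(1338)/π(380) = 217/75 ≈ 2.8933;  PNT prediction ≈ 2.9054.

π(380) = 75 and π(1338) = 217, so π(1338)/π(380) ≈ 2.8933. The PNT-predicted ratio is (1338/ln(1338)) / (380/ln(380)) ≈ 2.9054. The two agree to within a few percent, as expected.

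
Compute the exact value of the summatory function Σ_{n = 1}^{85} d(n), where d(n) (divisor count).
Σ_{n ≤ 85} d(n) = 395

Compute d(n) for each 1 ≤ n ≤ 85: d(1) = 1, d(2) = 2, d(3) = 2, d(4) = 3, d(5) = 2, d(6) = 4, d(7) = 2, d(8) = 4, d(9) = 3, d(10) = 4, d(11) = 2, d(12) = 6, d(13) = 2, d(14) = 4, d(15) = 4, d(16) = 5, d(17) = 2, d(18) = 6, d(19) = 2, d(20) = 6, d(21) = 4, d(22) = 4, d(23) = 2, d(24) = 8, d(25) = 3, d(26) = 4, d(27) = 4, d(28) = 6, d(29) = 2, d(30) = 8, d(31) = 2, d(32) = 6, d(33) = 4, d(34) = 4, d(35) = 4, d(36) = 9, d(37) = 2, d(38) = 4, d(39) = 4, d(40) = 8, d(41) = 2, d(42) = 8, d(43) = 2, d(44) = 6, d(45) = 6, d(46) = 4, d(47) = 2, d(48) = 10, d(49) = 3, d(50) = 6, d(51) = 4, d(52) = 6, d(53) = 2, d(54) = 8, d(55) = 4, d(56) = 8, d(57) = 4, d(58) = 4, d(59) = 2, d(60) = 12, d(61) = 2, d(62) = 4, d(63) = 6, d(64) = 7, d(65) = 4, d(66) = 8, d(67) = 2, d(68) = 6, d(69) = 4, d(70) = 8, d(71) = 2, d(72) = 12, d(73) = 2, d(74) = 4, d(75) = 6, d(76) = 6, d(77) = 4, d(78) = 8, d(79) = 2, d(80) = 10, d(81) = 5, d(82) = 4, d(83) = 2, d(84) = 12, d(85) = 4. Summing all 85 values: 395. (Dirichlet's divisor formula: Σ_{n ≤ x} d(n) = x ln(x) + (2γ − 1) x + O(√x). For x = 85, the asymptotic estimate is ≈ 390.75.)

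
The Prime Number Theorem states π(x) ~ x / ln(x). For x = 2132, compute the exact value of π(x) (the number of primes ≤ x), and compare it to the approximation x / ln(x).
π(2132) = 321;  x/ln(x) ≈ 278.15;  relative error ≈ 13.35%.

Directly count primes up to 2132: π(2132) = 321. The PNT approximation gives 2132/ln(2132) ≈ 2132/7.66482 ≈ 278.15. Relative error (π(x) − x/ln(x)) / π(x) ≈ 13.35%; the approximation is known to undercount slightly (Li(x) is a better estimate).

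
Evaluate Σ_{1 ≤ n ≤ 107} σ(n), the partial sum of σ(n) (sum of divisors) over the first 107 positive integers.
Σ_{n ≤ 107} σ(n) = 9393

Compute σ(n) for each 1 ≤ n ≤ 107: σ(1) = 1, σ(2) = 3, σ(3) = 4, σ(4) = 7, σ(5) = 6, σ(6) = 12, σ(7) = 8, σ(8) = 15, σ(9) = 13, σ(10) = 18, σ(11) = 12, σ(12) = 28, σ(13) = 14, σ(14) = 24, σ(15) = 24, σ(16) = 31, σ(17) = 18, σ(18) = 39, σ(19) = 20, σ(20) = 42, σ(21) = 32, σ(22) = 36, σ(23) = 24, σ(24) = 60, σ(25) = 31, σ(26) = 42, σ(27) = 40, σ(28) = 56, σ(29) = 30, σ(30) = 72, σ(31) = 32, σ(32) = 63, σ(33) = 48, σ(34) = 54, σ(35) = 48, σ(36) = 91, σ(37) = 38, σ(38) = 60, σ(39) = 56, σ(40) = 90, σ(41) = 42, σ(42) = 96, σ(43) = 44, σ(44) = 84, σ(45) = 78, σ(46) = 72, σ(47) = 48, σ(48) = 124, σ(49) = 57, σ(50) = 93, σ(51) = 72, σ(52) = 98, σ(53) = 54, σ(54) = 120, σ(55) = 72, σ(56) = 120, σ(57) = 80, σ(58) = 90, σ(59) = 60, σ(60) = 168, σ(61) = 62, σ(62) = 96, σ(63) = 104, σ(64) = 127, σ(65) = 84, σ(66) = 144, σ(67) = 68, σ(68) = 126, σ(69) = 96, σ(70) = 144, σ(71) = 72, σ(72) = 195, σ(73) = 74, σ(74) = 114, σ(75) = 124, σ(76) = 140, σ(77) = 96, σ(78) = 168, σ(79) = 80, σ(80) = 186, σ(81) = 121, σ(82) = 126, σ(83) = 84, σ(84) = 224, σ(85) = 108, σ(86) = 132, σ(87) = 120, σ(88) = 180, σ(89) = 90, σ(90) = 234, σ(91) = 112, σ(92) = 168, σ(93) = 128, σ(94) = 144, σ(95) = 120, σ(96) = 252, σ(97) = 98, σ(98) = 171, σ(99) = 156, σ(100) = 217, σ(101) = 102, σ(102) = 216, σ(103) = 104, σ(104) = 210, σ(105) = 192, σ(106) = 162, σ(107) = 108. Summing all 107 values: 9393. (Average order: Σ_{n ≤ x} σ(n) ~ (π²/12) x². For x = 107, (π²/12)·107² ≈ 9416.43.)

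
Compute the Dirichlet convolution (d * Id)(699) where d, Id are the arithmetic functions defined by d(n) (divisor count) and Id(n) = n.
(d * Id)(699) = 1175

Divisors of 699: [1, 3, 233, 699]. For each d | 699:
  d = 1: d(1) · Id(699/1) = 1 · 699 = 699
  d = 3: d(3) · Id(699/3) = 2 · 233 = 466
  d = 233: d(233) · Id(699/233) = 2 · 3 = 6
  d = 699: d(699) · Id(699/699) = 4 · 1 = 4
Summing: (d * Id)(699) = 699 + 466 + 6 + 4 = 1175.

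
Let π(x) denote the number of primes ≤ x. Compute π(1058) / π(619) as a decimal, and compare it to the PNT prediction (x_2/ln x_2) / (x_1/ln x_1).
π(1058)/π(619) = 177/114 ≈ 1.5526;  PNT prediction ≈ 1.5777.

π(619) = 114 and π(1058) = 177, so π(1058)/π(619) ≈ 1.5526. The PNT-predicted ratio is (1058/ln(1058)) / (619/ln(619)) ≈ 1.5777. The two agree to within a few percent, as expected.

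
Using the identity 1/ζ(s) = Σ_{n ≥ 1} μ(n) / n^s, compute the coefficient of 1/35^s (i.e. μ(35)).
μ(35) = 1

Factor n = 35 = 5 · 7. μ(n) = 0 if any exponent ≥ 2 (not squarefree); otherwise μ(n) = (−1)^{ω(n)} where ω(n) is the number of distinct prime factors. Applying: μ(35) = 1.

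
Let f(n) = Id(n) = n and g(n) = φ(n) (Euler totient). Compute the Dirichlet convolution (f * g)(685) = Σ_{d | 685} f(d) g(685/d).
(Id * φ)(685) = 2457

Divisors of 685: [1, 5, 137, 685]. For each d | 685:
  d = 1: Id(1) · φ(685/1) = 1 · 544 = 544
  d = 5: Id(5) · φ(685/5) = 5 · 136 = 680
  d = 137: Id(137) · φ(685/137) = 137 · 4 = 548
  d = 685: Id(685) · φ(685/685) = 685 · 1 = 685
Summing: (Id * φ)(685) = 544 + 680 + 548 + 685 = 2457.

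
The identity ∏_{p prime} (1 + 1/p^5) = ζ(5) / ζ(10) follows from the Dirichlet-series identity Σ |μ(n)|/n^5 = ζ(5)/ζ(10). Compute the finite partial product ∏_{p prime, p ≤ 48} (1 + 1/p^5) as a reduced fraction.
∏ = 77350420258916008694441522216355088445733760320747817275637792505856/74669957780522328018216335873020857442299719217280893302140029444835

The primes p ≤ 48 are [2, 3, 5, 7, 11, 13, 17, 19, 23, 29, 31, 37, 41, 43, 47]. For each, (1 + 1/p^5) = (p^5 + 1)/p^5. Multiplying these fractions over p ∈ [2, 3, 5, 7, 11, 13, 17, 19, 23, 29, 31, 37, 41, 43, 47] gives 77350420258916008694441522216355088445733760320747817275637792505856/74669957780522328018216335873020857442299719217280893302140029444835. (In the limit P → ∞ this tends to ζ(5)/ζ(10).)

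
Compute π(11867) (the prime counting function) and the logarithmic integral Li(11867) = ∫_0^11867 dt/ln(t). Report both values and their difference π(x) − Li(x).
π(11867) = 1423;  Li(11867) ≈ 1446.93;  π(x) − Li(x) ≈ -23.93.

Direct count of primes ≤ 11867 gives π(11867) = 1423. Numerical evaluation of the logarithmic integral gives Li(11867) ≈ 1446.93. The difference π(x) − Li(x) ≈ -23.93 is typically negative for small/moderate x (Li(x) overestimates), though Littlewood's theorem shows this sign changes infinitely often.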